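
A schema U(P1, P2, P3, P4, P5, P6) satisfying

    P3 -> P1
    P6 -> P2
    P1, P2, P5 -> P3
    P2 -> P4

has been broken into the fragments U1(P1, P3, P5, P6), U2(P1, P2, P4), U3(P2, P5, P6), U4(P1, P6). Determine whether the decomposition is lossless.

Yes

Chase test. Columns are P1, P2, P3, P4, P5, P6; row i has aⱼ where attribute j ∈ Ui, else bᵢⱼ.
Initial tableau (one row per fragment):
  row 1: a1 b12 a3 b14 a5 a6
  row 2: a1 a2 b23 a4 b25 b26
  row 3: b31 a2 b33 b34 a5 a6
  row 4: a1 b42 b43 b44 b45 a6
Rows 1 and 3 agree on P6; apply P6→P2 and equate their P2 entries.
Rows 1 and 4 agree on P6; apply P6→P2 and equate their P2 entries.
Rows 1 and 2 agree on P2; apply P2→P4 and equate their P4 entries.
Rows 1 and 3 agree on P2; apply P2→P4 and equate their P4 entries.
Rows 1 and 4 agree on P2; apply P2→P4 and equate their P4 entries.
Row 1 is now all distinguished symbols — the join is lossless.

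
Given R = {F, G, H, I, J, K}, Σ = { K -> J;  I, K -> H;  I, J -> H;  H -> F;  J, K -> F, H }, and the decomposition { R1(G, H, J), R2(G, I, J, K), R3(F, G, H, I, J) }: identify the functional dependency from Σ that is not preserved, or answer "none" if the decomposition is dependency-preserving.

Check J, K → F, H: no single fragment contains all of {F, H, J, K}, and the restricted closure of {J, K} across the fragments never reaches {F, H}.
K → J is preserved.
I, K → H is preserved.
I, J → H is preserved.
H → F is preserved.

J, K -> F, H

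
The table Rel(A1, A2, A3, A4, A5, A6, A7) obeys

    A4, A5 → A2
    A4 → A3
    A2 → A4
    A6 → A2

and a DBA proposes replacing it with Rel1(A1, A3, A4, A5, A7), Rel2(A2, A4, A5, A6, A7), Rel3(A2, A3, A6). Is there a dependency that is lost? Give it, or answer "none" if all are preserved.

none

A4, A5 → A2 lies within Rel2.
A4 → A3 lies within Rel1.
A2 → A4 lies within Rel2.
A6 → A2 lies within Rel2.
Every dependency is enforceable on the fragments, so the decomposition is dependency-preserving.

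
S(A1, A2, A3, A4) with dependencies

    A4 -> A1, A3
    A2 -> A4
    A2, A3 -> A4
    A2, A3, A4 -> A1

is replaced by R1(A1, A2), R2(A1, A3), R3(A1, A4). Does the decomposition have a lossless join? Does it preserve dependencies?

Lossless test (chase): applying each FD to every pair of rows produces no changes in the tableau, so no row becomes fully distinguished — the join is lossy.
Dependency preservation: the restricted closure of {A4} across the fragments never reaches {A1, A3}, so A4 → A1, A3 cannot be enforced without a join — not preserved.

lossy and not dependency-preserving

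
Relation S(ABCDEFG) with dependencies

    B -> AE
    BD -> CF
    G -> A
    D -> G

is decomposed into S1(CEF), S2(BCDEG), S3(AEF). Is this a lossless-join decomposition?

Chase test. Columns are ABCDEFG; row i has aⱼ where attribute j ∈ Si, else bᵢⱼ.
Initial tableau (one row per fragment):
  row 1: b11 b12 a3 b14 a5 a6 b17
  row 2: b21 a2 a3 a4 a5 b26 a7
  row 3: a1 b32 b33 b34 a5 a6 b37
No row becomes fully distinguished — the join is lossy.

No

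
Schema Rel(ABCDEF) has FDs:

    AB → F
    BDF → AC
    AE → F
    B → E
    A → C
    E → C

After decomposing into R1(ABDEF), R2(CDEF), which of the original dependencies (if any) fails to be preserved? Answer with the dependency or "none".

Check A → C: no single fragment contains all of {AC}, and the restricted closure of {A} across the fragments never reaches {C}.
AB → F is preserved.
BDF → AC is preserved.
AE → F is preserved.
B → E is preserved.
E → C is preserved.

A → C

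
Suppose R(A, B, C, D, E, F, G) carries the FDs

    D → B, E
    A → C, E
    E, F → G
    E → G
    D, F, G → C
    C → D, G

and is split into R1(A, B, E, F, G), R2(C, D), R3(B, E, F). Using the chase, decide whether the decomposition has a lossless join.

No

Chase test. Columns are A, B, C, D, E, F, G; row i has aⱼ where attribute j ∈ Ri, else bᵢⱼ.
Initial tableau (one row per fragment):
  row 1: a1 a2 b13 b14 a5 a6 a7
  row 2: b21 b22 a3 a4 b25 b26 b27
  row 3: b31 a2 b33 b34 a5 a6 b37
Rows 1 and 3 agree on E, F; apply E, F→G and equate their G entries.
No row becomes fully distinguished — the join is lossy.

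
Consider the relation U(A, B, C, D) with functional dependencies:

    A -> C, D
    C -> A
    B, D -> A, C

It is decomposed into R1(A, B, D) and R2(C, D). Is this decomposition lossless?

Common attributes: R1 ∩ R2 = {D}.
No dependency enlarges {D}, so (D)⁺ = {D}.
The closure contains neither all of R1 = {A, B, D} nor all of R2 = {C, D}, so the common attributes are not a superkey of either fragment. The join is lossy.

No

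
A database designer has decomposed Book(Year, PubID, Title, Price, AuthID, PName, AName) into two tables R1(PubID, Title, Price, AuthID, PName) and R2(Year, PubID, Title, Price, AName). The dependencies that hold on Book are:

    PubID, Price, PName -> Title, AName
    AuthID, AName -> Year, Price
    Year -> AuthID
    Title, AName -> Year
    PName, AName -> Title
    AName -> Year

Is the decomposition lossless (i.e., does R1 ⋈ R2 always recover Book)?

Common attributes: R1 ∩ R2 = {PubID, Title, Price}.
No dependency enlarges {PubID, Title, Price}, so (PubID, Title, Price)⁺ = {PubID, Title, Price}.
The closure contains neither all of R1 = {PubID, Title, Price, AuthID, PName} nor all of R2 = {Year, PubID, Title, Price, AName}, so the common attributes are not a superkey of either fragment. The join is lossy.

No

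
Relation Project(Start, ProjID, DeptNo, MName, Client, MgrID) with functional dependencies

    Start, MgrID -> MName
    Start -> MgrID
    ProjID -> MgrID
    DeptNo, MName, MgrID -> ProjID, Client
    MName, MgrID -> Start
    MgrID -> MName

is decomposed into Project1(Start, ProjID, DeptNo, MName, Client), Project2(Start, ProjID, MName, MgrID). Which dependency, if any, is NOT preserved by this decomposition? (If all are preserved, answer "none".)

none

Start, MgrID → MName lies within Project2.
Start → MgrID lies within Project2.
ProjID → MgrID lies within Project2.
DeptNo, MName, MgrID → ProjID, Client: restricted closure across fragments reaches ProjID, Client.
MName, MgrID → Start lies within Project2.
MgrID → MName lies within Project2.
Every dependency is enforceable on the fragments, so the decomposition is dependency-preserving.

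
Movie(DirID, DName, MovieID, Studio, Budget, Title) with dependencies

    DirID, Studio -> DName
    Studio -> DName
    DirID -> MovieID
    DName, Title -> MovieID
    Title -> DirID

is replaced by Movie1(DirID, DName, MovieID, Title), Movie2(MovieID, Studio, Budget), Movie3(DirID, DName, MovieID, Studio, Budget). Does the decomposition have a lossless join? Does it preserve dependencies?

Lossless test (chase): Rows 2 and 3 agree on Studio; apply Studio→DName and equate their DName entries. No row becomes fully distinguished — the join is lossy.
Dependency preservation: every FD's attributes lie within a single fragment, so each can be enforced locally — preserved.

lossy but dependency-preserving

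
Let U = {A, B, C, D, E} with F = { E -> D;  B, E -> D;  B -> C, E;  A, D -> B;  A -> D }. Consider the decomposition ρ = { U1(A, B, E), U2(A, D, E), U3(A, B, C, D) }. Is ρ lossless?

Yes

Chase test. Columns are A, B, C, D, E; row i has aⱼ where attribute j ∈ Ui, else bᵢⱼ.
Initial tableau (one row per fragment):
  row 1: a1 a2 b13 b14 a5
  row 2: a1 b22 b23 a4 a5
  row 3: a1 a2 a3 a4 b35
Rows 1 and 2 agree on E; apply E→D and equate their D entries.
Rows 1 and 3 agree on B; apply B→C, E and equate their C, E entries.
Rows 1 and 2 agree on A, D; apply A, D→B and equate their B entries.
Rows 1 and 2 agree on B; apply B→C, E and equate their C, E entries.
Row 1 is now all distinguished symbols — the join is lossless.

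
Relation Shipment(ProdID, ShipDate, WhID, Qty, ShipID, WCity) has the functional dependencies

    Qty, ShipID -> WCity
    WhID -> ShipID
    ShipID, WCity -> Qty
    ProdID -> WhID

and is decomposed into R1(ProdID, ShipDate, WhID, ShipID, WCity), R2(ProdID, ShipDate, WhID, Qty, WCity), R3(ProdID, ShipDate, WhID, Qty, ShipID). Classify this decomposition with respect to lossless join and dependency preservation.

lossless but not dependency-preserving

Lossless test (chase): Rows 1 and 2 agree on WhID; apply WhID→ShipID and equate their ShipID entries. Rows 1 and 2 agree on ShipID, WCity; apply ShipID, WCity→Qty and equate their Qty entries. Rows 1 and 3 agree on Qty, ShipID; apply Qty, ShipID→WCity and equate their WCity entries. Row 1 is now all distinguished symbols — the join is lossless.
Dependency preservation: the restricted closure of {Qty, ShipID} across the fragments never reaches {WCity}, so Qty, ShipID → WCity cannot be enforced without a join — not preserved.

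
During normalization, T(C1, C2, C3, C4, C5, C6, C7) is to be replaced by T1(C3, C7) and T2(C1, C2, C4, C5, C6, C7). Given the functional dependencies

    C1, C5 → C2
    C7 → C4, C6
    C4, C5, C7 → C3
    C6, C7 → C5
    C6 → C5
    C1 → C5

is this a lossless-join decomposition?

Common attributes: T1 ∩ T2 = {C7}.
Closure of {C7}: C7 → C4, C6 applies, adding C4, C6; C6, C7 → C5 applies, adding C5; C4, C5, C7 → C3 applies, adding C3. So (C7)⁺ = {C3, C4, C5, C6, C7}.
This closure contains every attribute of T1, so T1 ∩ T2 → T1. The join is lossless.

Yes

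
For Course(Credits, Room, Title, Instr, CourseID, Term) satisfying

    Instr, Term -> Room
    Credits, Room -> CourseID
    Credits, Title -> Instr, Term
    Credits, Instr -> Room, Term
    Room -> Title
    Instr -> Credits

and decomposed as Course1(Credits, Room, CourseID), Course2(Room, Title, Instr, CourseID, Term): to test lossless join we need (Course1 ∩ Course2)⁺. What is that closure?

Course1 ∩ Course2 = {Room, CourseID}.
Room → Title applies, adding Title
Closure: {Room, Title, CourseID}.

Room, Title, CourseID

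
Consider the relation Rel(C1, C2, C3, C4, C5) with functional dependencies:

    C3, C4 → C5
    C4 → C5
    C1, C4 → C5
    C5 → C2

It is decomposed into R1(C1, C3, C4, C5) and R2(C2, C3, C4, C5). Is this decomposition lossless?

Yes

Common attributes: R1 ∩ R2 = {C3, C4, C5}.
Closure of {C3, C4, C5}: C5 → C2 applies, adding C2. So (C3, C4, C5)⁺ = {C2, C3, C4, C5}.
This closure contains every attribute of R2, so R1 ∩ R2 → R2. The join is lossless.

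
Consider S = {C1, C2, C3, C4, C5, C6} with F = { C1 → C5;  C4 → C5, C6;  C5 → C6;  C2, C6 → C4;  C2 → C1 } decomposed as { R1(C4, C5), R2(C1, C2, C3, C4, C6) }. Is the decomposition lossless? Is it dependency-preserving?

Lossless test: (C4)⁺ = {C4, C5, C6}, which contains all of one fragment — lossless.
Dependency preservation: the restricted closure of {C1} across the fragments never reaches {C5}, so C1 → C5 cannot be enforced without a join — not preserved.

lossless but not dependency-preserving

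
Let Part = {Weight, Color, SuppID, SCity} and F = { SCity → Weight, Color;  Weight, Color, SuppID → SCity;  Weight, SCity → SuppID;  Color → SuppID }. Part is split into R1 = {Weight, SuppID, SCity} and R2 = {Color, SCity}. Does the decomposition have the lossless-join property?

Common attributes: R1 ∩ R2 = {SCity}.
Closure of {SCity}: SCity → Weight, Color applies, adding Weight, Color; Weight, SCity → SuppID applies, adding SuppID. So (SCity)⁺ = {Weight, Color, SuppID, SCity}.
This closure contains every attribute of R1, so R1 ∩ R2 → R1. The join is lossless.

Yes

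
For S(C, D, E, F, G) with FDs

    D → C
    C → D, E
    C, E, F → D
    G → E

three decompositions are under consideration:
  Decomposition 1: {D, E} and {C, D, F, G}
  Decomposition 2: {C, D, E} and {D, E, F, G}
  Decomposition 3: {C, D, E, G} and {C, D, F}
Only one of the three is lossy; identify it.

Decomposition 3

Decomposition 1: common = {D}, closure = {C, D, E} → lossless.
Decomposition 2: common = {D, E}, closure = {C, D, E} → lossless.
Decomposition 3: common = {C, D}, closure = {C, D, E} → lossy.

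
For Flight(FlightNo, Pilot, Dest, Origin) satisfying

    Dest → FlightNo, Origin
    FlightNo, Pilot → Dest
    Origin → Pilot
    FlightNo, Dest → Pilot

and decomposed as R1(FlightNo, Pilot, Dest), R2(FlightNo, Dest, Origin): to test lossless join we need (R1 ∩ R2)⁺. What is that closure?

R1 ∩ R2 = {FlightNo, Dest}.
Dest → FlightNo, Origin applies, adding Origin
Origin → Pilot applies, adding Pilot
Closure: {FlightNo, Pilot, Dest, Origin}.

FlightNo, Pilot, Dest, Origin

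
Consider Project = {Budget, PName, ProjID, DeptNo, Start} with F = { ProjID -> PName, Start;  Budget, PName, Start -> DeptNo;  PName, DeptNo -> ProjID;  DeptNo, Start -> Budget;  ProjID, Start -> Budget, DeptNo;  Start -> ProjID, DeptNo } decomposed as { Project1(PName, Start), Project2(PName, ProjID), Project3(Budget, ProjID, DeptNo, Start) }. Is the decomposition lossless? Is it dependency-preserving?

lossless but not dependency-preserving

Lossless test (chase): Rows 2 and 3 agree on ProjID; apply ProjID→PName, Start and equate their PName, Start entries. Rows 2 and 3 agree on ProjID, Start; apply ProjID, Start→Budget, DeptNo and equate their Budget, DeptNo entries. Rows 1 and 2 agree on Start; apply Start→ProjID, DeptNo and equate their ProjID, DeptNo entries. Rows 1 and 2 agree on DeptNo, Start; apply DeptNo, Start→Budget and equate their Budget entries. Row 1 is now all distinguished symbols — the join is lossless.
Dependency preservation: the restricted closure of {PName, DeptNo} across the fragments never reaches {ProjID}, so PName, DeptNo → ProjID cannot be enforced without a join — not preserved.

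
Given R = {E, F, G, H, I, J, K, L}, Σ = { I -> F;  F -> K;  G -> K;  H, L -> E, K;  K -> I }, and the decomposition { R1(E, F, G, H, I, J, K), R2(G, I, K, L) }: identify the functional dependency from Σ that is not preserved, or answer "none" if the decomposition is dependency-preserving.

H, L -> E, K

Check H, L → E, K: no single fragment contains all of {E, H, K, L}, and the restricted closure of {H, L} across the fragments never reaches {E, K}.
I → F is preserved.
F → K is preserved.
G → K is preserved.
K → I is preserved.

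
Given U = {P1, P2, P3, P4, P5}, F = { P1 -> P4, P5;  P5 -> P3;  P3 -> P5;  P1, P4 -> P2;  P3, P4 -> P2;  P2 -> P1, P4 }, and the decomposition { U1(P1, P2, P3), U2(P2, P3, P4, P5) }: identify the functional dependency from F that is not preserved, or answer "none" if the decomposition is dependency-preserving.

none

P1 → P4, P5: restricted closure across fragments reaches P4, P5.
P5 → P3 lies within U2.
P3 → P5 lies within U2.
P1, P4 → P2: restricted closure across fragments reaches P2.
P3, P4 → P2 lies within U2.
P2 → P1, P4: restricted closure across fragments reaches P1, P4.
Every dependency is enforceable on the fragments, so the decomposition is dependency-preserving.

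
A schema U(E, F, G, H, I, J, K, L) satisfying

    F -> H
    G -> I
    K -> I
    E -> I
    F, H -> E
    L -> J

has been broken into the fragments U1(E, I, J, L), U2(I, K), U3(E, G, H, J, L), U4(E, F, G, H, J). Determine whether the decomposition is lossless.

Chase test. Columns are E, F, G, H, I, J, K, L; row i has aⱼ where attribute j ∈ Ui, else bᵢⱼ.
Initial tableau (one row per fragment):
  row 1: a1 b12 b13 b14 a5 a6 b17 a8
  row 2: b21 b22 b23 b24 a5 b26 a7 b28
  row 3: a1 b32 a3 a4 b35 a6 b37 a8
  row 4: a1 a2 a3 a4 b45 a6 b47 b48
Rows 3 and 4 agree on G; apply G→I and equate their I entries.
Rows 1 and 3 agree on E; apply E→I and equate their I entries.
No row becomes fully distinguished — the join is lossy.

No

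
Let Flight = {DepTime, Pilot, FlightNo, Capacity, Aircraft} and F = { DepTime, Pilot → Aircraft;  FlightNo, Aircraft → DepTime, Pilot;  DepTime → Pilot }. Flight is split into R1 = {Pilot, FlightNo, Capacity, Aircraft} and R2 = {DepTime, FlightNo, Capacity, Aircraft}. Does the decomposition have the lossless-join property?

Common attributes: R1 ∩ R2 = {FlightNo, Capacity, Aircraft}.
Closure of {FlightNo, Capacity, Aircraft}: FlightNo, Aircraft → DepTime, Pilot applies, adding DepTime, Pilot. So (FlightNo, Capacity, Aircraft)⁺ = {DepTime, Pilot, FlightNo, Capacity, Aircraft}.
This closure contains every attribute of R1, so R1 ∩ R2 → R1. The join is lossless.

Yes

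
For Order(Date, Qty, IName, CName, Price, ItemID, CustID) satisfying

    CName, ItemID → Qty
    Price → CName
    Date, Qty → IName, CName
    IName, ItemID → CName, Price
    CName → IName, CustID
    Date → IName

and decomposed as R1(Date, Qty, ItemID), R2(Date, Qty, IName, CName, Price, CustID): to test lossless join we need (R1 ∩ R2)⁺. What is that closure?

R1 ∩ R2 = {Date, Qty}.
Date, Qty → IName, CName applies, adding IName, CName
CName → IName, CustID applies, adding CustID
Closure: {Date, Qty, IName, CName, CustID}.

Date, Qty, IName, CName, CustID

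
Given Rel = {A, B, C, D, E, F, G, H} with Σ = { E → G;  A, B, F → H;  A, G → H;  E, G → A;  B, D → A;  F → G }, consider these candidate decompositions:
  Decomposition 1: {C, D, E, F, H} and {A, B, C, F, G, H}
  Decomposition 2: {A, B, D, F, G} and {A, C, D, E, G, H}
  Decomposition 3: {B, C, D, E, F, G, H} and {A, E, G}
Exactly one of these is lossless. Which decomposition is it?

Decomposition 3

Decomposition 1: common = {C, F, H}, closure = {C, F, G, H} → lossy.
Decomposition 2: common = {A, D, G}, closure = {A, D, G, H} → lossy.
Decomposition 3: common = {E, G}, closure = {A, E, G, H} → lossless.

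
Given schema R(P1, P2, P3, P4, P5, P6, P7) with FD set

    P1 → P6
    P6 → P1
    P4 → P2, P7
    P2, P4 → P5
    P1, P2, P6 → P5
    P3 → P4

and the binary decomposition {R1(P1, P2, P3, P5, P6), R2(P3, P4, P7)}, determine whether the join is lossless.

Common attributes: R1 ∩ R2 = {P3}.
Closure of {P3}: P3 → P4 applies, adding P4; P4 → P2, P7 applies, adding P2, P7; P2, P4 → P5 applies, adding P5. So (P3)⁺ = {P2, P3, P4, P5, P7}.
This closure contains every attribute of R2, so R1 ∩ R2 → R2. The join is lossless.

Yes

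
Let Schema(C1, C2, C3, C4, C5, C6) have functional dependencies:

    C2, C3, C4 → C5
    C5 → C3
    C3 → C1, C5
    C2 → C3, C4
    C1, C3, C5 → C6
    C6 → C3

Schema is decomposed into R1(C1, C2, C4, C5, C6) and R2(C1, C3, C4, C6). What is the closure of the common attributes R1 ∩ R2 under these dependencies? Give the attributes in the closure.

R1 ∩ R2 = {C1, C4, C6}.
C6 → C3 applies, adding C3
C3 → C1, C5 applies, adding C5
Closure: {C1, C3, C4, C5, C6}.

C1, C3, C4, C5, C6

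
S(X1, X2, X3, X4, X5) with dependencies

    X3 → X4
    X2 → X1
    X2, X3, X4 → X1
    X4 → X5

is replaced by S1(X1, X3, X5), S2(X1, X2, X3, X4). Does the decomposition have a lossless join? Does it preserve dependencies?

Lossless test: (X1, X3)⁺ = {X1, X3, X4, X5}, which contains all of one fragment — lossless.
Dependency preservation: the restricted closure of {X4} across the fragments never reaches {X5}, so X4 → X5 cannot be enforced without a join — not preserved.

lossless but not dependency-preserving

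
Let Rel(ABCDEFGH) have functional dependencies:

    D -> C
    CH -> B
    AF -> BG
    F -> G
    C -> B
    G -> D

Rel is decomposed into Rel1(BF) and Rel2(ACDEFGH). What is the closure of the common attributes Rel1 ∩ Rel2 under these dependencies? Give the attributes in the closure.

BCDFG

Rel1 ∩ Rel2 = {F}.
F → G applies, adding G
G → D applies, adding D
D → C applies, adding C
C → B applies, adding B
Closure: {BCDFG}.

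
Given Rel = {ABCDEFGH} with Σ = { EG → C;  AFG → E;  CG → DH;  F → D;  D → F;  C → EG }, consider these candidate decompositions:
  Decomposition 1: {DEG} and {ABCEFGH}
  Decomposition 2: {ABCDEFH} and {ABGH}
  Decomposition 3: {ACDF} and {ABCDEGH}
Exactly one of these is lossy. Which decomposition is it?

Decomposition 1: common = {EG}, closure = {CDEFGH} → lossless.
Decomposition 2: common = {ABH}, closure = {ABH} → lossy.
Decomposition 3: common = {ACD}, closure = {ACDEFGH} → lossless.

Decomposition 2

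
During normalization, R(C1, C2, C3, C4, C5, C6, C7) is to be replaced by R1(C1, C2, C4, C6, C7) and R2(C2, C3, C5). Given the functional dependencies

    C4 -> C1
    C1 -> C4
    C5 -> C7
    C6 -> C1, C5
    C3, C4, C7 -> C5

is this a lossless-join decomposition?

Common attributes: R1 ∩ R2 = {C2}.
No dependency enlarges {C2}, so (C2)⁺ = {C2}.
The closure contains neither all of R1 = {C1, C2, C4, C6, C7} nor all of R2 = {C2, C3, C5}, so the common attributes are not a superkey of either fragment. The join is lossy.

No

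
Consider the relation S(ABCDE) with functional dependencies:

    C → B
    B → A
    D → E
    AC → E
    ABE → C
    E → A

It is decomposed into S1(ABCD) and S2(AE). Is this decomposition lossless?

No

Common attributes: S1 ∩ S2 = {A}.
No dependency enlarges {A}, so (A)⁺ = {A}.
The closure contains neither all of S1 = {ABCD} nor all of S2 = {AE}, so the common attributes are not a superkey of either fragment. The join is lossy.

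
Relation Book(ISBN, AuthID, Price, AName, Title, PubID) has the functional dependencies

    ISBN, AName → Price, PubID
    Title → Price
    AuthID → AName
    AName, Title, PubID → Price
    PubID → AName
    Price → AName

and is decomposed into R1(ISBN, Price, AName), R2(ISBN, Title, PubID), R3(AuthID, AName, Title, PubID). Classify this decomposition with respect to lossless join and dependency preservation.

lossy and not dependency-preserving

Lossless test (chase): Rows 2 and 3 agree on Title; apply Title→Price and equate their Price entries. Rows 2 and 3 agree on PubID; apply PubID→AName and equate their AName entries. Rows 1 and 2 agree on ISBN, AName; apply ISBN, AName→Price, PubID and equate their Price, PubID entries. No row becomes fully distinguished — the join is lossy.
Dependency preservation: the restricted closure of {ISBN, AName} across the fragments never reaches {Price, PubID}, so ISBN, AName → Price, PubID cannot be enforced without a join — not preserved.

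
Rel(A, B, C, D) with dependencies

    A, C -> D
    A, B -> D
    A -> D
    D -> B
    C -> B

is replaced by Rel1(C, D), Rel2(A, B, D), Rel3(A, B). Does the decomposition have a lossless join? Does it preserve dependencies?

Lossless test (chase): Rows 2 and 3 agree on A, B; apply A, B→D and equate their D entries. Rows 1 and 2 agree on D; apply D→B and equate their B entries. No row becomes fully distinguished — the join is lossy.
Dependency preservation: the restricted closure of {C} across the fragments never reaches {B}, so C → B cannot be enforced without a join — not preserved.

lossy and not dependency-preserving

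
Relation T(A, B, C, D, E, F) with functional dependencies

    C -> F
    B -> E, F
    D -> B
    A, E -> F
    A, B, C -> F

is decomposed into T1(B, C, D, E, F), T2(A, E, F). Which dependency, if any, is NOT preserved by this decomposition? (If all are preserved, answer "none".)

none

C → F lies within T1.
B → E, F lies within T1.
D → B lies within T1.
A, E → F lies within T2.
A, B, C → F: restricted closure across fragments reaches F.
Every dependency is enforceable on the fragments, so the decomposition is dependency-preserving.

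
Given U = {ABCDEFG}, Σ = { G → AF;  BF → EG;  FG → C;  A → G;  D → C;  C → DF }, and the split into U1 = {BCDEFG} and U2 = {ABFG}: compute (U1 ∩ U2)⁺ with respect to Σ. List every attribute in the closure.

U1 ∩ U2 = {BFG}.
G → AF applies, adding A
BF → EG applies, adding E
FG → C applies, adding C
C → DF applies, adding D
Closure: {ABCDEFG}.

ABCDEFG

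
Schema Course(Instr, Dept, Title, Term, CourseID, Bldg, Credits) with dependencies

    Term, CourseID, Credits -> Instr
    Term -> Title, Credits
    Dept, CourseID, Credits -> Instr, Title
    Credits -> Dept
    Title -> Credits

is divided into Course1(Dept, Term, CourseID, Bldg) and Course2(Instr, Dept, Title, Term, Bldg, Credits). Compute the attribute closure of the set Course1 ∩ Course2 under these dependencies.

Course1 ∩ Course2 = {Dept, Term, Bldg}.
Term → Title, Credits applies, adding Title, Credits
Closure: {Dept, Title, Term, Bldg, Credits}.

Dept, Title, Term, Bldg, Credits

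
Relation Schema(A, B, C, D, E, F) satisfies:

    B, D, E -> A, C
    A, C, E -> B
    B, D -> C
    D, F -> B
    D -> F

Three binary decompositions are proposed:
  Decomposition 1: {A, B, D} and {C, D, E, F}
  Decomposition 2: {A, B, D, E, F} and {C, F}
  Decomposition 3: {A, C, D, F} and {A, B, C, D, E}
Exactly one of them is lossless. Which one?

Decomposition 3

Decomposition 1: common = {D}, closure = {B, C, D, F} → lossy.
Decomposition 2: common = {F}, closure = {F} → lossy.
Decomposition 3: common = {A, C, D}, closure = {A, B, C, D, F} → lossless.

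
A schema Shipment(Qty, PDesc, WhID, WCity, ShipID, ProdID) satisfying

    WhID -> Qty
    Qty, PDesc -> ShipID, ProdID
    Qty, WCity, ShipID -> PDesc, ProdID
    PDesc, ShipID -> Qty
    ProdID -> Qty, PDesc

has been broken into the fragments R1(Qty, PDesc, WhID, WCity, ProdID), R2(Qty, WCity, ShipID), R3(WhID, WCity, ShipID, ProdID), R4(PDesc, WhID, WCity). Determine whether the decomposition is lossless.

Yes

Chase test. Columns are Qty, PDesc, WhID, WCity, ShipID, ProdID; row i has aⱼ where attribute j ∈ Ri, else bᵢⱼ.
Initial tableau (one row per fragment):
  row 1: a1 a2 a3 a4 b15 a6
  row 2: a1 b22 b23 a4 a5 b26
  row 3: b31 b32 a3 a4 a5 a6
  row 4: b41 a2 a3 a4 b45 b46
Rows 1 and 3 agree on WhID; apply WhID→Qty and equate their Qty entries.
Rows 1 and 4 agree on WhID; apply WhID→Qty and equate their Qty entries.
Rows 1 and 4 agree on Qty, PDesc; apply Qty, PDesc→ShipID, ProdID and equate their ShipID, ProdID entries.
Rows 2 and 3 agree on Qty, WCity, ShipID; apply Qty, WCity, ShipID→PDesc, ProdID and equate their PDesc, ProdID entries.
Rows 1 and 2 agree on ProdID; apply ProdID→Qty, PDesc and equate their Qty, PDesc entries.
Rows 1 and 2 agree on Qty, PDesc; apply Qty, PDesc→ShipID, ProdID and equate their ShipID, ProdID entries.
Row 1 is now all distinguished symbols — the join is lossless.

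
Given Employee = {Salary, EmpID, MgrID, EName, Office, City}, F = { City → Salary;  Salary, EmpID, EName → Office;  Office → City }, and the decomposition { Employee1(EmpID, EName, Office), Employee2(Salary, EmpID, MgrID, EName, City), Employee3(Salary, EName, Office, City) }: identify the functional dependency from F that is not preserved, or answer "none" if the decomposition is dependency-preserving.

Salary, EmpID, EName → Office

Check Salary, EmpID, EName → Office: no single fragment contains all of {Salary, EmpID, EName, Office}, and the restricted closure of {Salary, EmpID, EName} across the fragments never reaches {Office}.
City → Salary is preserved.
Office → City is preserved.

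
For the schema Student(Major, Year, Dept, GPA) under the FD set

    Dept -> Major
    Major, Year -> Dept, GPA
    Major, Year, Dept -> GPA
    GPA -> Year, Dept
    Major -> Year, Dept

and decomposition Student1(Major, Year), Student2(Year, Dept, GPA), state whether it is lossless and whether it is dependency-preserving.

Lossless test: (Year)⁺ = {Year}, which is a superkey of neither fragment — lossy.
Dependency preservation: the restricted closure of {Dept} across the fragments never reaches {Major}, so Dept → Major cannot be enforced without a join — not preserved.

lossy and not dependency-preserving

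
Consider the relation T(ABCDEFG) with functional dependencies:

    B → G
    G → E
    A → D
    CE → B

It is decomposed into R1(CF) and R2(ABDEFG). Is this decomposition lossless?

Common attributes: R1 ∩ R2 = {F}.
No dependency enlarges {F}, so (F)⁺ = {F}.
The closure contains neither all of R1 = {CF} nor all of R2 = {ABDEFG}, so the common attributes are not a superkey of either fragment. The join is lossy.

No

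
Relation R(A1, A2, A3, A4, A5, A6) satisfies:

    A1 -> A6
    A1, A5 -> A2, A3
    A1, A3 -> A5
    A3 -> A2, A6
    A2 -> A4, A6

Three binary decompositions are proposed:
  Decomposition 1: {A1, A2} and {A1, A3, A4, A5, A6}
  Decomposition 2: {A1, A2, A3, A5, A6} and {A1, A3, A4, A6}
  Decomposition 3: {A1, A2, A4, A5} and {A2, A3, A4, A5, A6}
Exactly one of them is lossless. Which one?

Decomposition 1: common = {A1}, closure = {A1, A6} → lossy.
Decomposition 2: common = {A1, A3, A6}, closure = {A1, A2, A3, A4, A5, A6} → lossless.
Decomposition 3: common = {A2, A4, A5}, closure = {A2, A4, A5, A6} → lossy.

Decomposition 2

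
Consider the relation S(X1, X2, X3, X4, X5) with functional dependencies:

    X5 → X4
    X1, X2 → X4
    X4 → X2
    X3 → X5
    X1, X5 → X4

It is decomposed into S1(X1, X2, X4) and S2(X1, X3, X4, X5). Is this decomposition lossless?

Yes

Common attributes: S1 ∩ S2 = {X1, X4}.
Closure of {X1, X4}: X4 → X2 applies, adding X2. So (X1, X4)⁺ = {X1, X2, X4}.
This closure contains every attribute of S1, so S1 ∩ S2 → S1. The join is lossless.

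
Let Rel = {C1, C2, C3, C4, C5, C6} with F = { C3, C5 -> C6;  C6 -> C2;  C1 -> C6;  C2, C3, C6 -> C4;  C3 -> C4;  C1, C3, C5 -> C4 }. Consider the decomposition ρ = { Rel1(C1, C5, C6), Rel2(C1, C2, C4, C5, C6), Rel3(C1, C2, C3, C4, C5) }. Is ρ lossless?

Yes

Chase test. Columns are C1, C2, C3, C4, C5, C6; row i has aⱼ where attribute j ∈ Reli, else bᵢⱼ.
Initial tableau (one row per fragment):
  row 1: a1 b12 b13 b14 a5 a6
  row 2: a1 a2 b23 a4 a5 a6
  row 3: a1 a2 a3 a4 a5 b36
Rows 1 and 2 agree on C6; apply C6→C2 and equate their C2 entries.
Rows 1 and 3 agree on C1; apply C1→C6 and equate their C6 entries.
Row 3 is now all distinguished symbols — the join is lossless.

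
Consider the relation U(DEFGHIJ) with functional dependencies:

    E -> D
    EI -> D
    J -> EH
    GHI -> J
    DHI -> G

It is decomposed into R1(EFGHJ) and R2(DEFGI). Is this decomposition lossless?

Common attributes: R1 ∩ R2 = {EFG}.
Closure of {EFG}: E → D applies, adding D. So (EFG)⁺ = {DEFG}.
The closure contains neither all of R1 = {EFGHJ} nor all of R2 = {DEFGI}, so the common attributes are not a superkey of either fragment. The join is lossy.

No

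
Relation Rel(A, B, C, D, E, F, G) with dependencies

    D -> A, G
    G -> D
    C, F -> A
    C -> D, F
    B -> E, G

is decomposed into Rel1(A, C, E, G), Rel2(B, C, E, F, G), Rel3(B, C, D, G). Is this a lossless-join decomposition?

Chase test. Columns are A, B, C, D, E, F, G; row i has aⱼ where attribute j ∈ Reli, else bᵢⱼ.
Initial tableau (one row per fragment):
  row 1: a1 b12 a3 b14 a5 b16 a7
  row 2: b21 a2 a3 b24 a5 a6 a7
  row 3: b31 a2 a3 a4 b35 b36 a7
Rows 1 and 2 agree on G; apply G→D and equate their D entries.
Rows 1 and 3 agree on G; apply G→D and equate their D entries.
Rows 1 and 2 agree on C; apply C→D, F and equate their D, F entries.
Rows 1 and 3 agree on C; apply C→D, F and equate their D, F entries.
Rows 2 and 3 agree on B; apply B→E, G and equate their E, G entries.
Rows 1 and 2 agree on D; apply D→A, G and equate their A, G entries.
Rows 1 and 3 agree on D; apply D→A, G and equate their A, G entries.
Row 2 is now all distinguished symbols — the join is lossless.

Yes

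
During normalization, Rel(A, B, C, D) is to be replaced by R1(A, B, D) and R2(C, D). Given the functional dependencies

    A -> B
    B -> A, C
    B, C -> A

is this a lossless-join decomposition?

No

Common attributes: R1 ∩ R2 = {D}.
No dependency enlarges {D}, so (D)⁺ = {D}.
The closure contains neither all of R1 = {A, B, D} nor all of R2 = {C, D}, so the common attributes are not a superkey of either fragment. The join is lossy.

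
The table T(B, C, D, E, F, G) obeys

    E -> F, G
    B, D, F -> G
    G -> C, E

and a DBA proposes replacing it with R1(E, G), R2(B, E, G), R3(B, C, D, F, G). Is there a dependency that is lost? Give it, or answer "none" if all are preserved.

E → F, G: restricted closure across fragments reaches F, G.
B, D, F → G lies within R3.
G → C, E: restricted closure across fragments reaches C, E.
Every dependency is enforceable on the fragments, so the decomposition is dependency-preserving.

none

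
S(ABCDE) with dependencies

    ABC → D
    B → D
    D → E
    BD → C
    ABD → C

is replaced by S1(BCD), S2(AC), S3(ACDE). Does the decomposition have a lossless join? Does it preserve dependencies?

Lossless test (chase): Rows 1 and 3 agree on D; apply D→E and equate their E entries. No row becomes fully distinguished — the join is lossy.
Dependency preservation: ABC → D; ABD → C are not contained in any single fragment, but the restricted closure of each left-hand side across the fragments still reaches the right-hand side; the remaining FDs each lie inside some fragment. All dependencies are preserved.

lossy but dependency-preserving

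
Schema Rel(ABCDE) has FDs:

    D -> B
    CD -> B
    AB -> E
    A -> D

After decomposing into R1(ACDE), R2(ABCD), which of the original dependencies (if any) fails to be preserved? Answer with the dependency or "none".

D → B lies within R2.
CD → B lies within R2.
AB → E: restricted closure across fragments reaches E.
A → D lies within R1.
Every dependency is enforceable on the fragments, so the decomposition is dependency-preserving.

none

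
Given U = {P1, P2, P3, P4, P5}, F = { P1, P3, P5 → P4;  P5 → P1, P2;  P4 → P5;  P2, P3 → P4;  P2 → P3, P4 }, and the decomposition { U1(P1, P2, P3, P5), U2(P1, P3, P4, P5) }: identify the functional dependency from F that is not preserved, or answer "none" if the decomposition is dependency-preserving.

P1, P3, P5 → P4 lies within U2.
P5 → P1, P2 lies within U1.
P4 → P5 lies within U2.
P2, P3 → P4: restricted closure across fragments reaches P4.
P2 → P3, P4: restricted closure across fragments reaches P3, P4.
Every dependency is enforceable on the fragments, so the decomposition is dependency-preserving.

none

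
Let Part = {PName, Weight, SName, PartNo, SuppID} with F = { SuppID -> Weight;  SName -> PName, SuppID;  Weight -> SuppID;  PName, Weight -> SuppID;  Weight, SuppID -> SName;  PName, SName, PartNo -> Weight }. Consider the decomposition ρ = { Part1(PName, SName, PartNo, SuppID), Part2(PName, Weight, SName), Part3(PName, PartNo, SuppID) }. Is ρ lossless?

Chase test. Columns are PName, Weight, SName, PartNo, SuppID; row i has aⱼ where attribute j ∈ Parti, else bᵢⱼ.
Initial tableau (one row per fragment):
  row 1: a1 b12 a3 a4 a5
  row 2: a1 a2 a3 b24 b25
  row 3: a1 b32 b33 a4 a5
Rows 1 and 3 agree on SuppID; apply SuppID→Weight and equate their Weight entries.
Rows 1 and 2 agree on SName; apply SName→PName, SuppID and equate their PName, SuppID entries.
Rows 1 and 3 agree on Weight, SuppID; apply Weight, SuppID→SName and equate their SName entries.
Rows 1 and 2 agree on SuppID; apply SuppID→Weight and equate their Weight entries.
Row 1 is now all distinguished symbols — the join is lossless.

Yes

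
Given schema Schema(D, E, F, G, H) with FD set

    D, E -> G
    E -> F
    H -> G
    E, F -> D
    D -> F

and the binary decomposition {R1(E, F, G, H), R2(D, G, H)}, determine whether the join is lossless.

No

Common attributes: R1 ∩ R2 = {G, H}.
No dependency enlarges {G, H}, so (G, H)⁺ = {G, H}.
The closure contains neither all of R1 = {E, F, G, H} nor all of R2 = {D, G, H}, so the common attributes are not a superkey of either fragment. The join is lossy.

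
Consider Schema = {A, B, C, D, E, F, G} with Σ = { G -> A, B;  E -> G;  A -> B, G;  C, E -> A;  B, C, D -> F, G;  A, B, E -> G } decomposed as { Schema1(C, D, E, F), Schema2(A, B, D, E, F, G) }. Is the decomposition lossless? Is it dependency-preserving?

Lossless test: (D, E, F)⁺ = {A, B, D, E, F, G}, which contains all of one fragment — lossless.
Dependency preservation: the restricted closure of {B, C, D} across the fragments never reaches {F, G}, so B, C, D → F, G cannot be enforced without a join — not preserved.

lossless but not dependency-preserving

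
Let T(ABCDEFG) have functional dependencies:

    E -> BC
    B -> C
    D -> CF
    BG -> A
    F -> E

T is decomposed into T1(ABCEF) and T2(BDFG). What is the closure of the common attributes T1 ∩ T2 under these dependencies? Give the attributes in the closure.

BCEF

T1 ∩ T2 = {BF}.
B → C applies, adding C
F → E applies, adding E
Closure: {BCEF}.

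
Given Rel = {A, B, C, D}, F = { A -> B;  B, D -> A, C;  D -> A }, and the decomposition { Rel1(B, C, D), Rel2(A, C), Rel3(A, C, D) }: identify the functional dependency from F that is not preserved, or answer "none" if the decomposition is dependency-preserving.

Check A → B: no single fragment contains all of {A, B}, and the restricted closure of {A} across the fragments never reaches {B}.
B, D → A, C is preserved.
D → A is preserved.

A -> B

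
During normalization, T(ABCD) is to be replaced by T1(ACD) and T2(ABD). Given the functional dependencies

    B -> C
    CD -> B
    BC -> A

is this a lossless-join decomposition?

Common attributes: T1 ∩ T2 = {AD}.
No dependency enlarges {AD}, so (AD)⁺ = {AD}.
The closure contains neither all of T1 = {ACD} nor all of T2 = {ABD}, so the common attributes are not a superkey of either fragment. The join is lossy.

No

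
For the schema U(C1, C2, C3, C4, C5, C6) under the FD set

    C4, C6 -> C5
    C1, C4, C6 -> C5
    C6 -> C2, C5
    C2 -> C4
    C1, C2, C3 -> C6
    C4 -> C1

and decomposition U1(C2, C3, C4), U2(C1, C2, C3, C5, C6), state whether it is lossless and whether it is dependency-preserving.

lossless but not dependency-preserving

Lossless test: (C2, C3)⁺ = {C1, C2, C3, C4, C5, C6}, which contains all of one fragment — lossless.
Dependency preservation: the restricted closure of {C4} across the fragments never reaches {C1}, so C4 → C1 cannot be enforced without a join — not preserved.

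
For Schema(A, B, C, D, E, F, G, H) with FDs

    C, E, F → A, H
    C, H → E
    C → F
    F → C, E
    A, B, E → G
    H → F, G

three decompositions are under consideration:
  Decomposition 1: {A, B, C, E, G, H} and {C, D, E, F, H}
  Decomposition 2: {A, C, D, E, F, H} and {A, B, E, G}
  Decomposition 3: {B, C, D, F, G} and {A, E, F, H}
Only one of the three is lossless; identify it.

Decomposition 3

Decomposition 1: common = {C, E, H}, closure = {A, C, E, F, G, H} → lossy.
Decomposition 2: common = {A, E}, closure = {A, E} → lossy.
Decomposition 3: common = {F}, closure = {A, C, E, F, G, H} → lossless.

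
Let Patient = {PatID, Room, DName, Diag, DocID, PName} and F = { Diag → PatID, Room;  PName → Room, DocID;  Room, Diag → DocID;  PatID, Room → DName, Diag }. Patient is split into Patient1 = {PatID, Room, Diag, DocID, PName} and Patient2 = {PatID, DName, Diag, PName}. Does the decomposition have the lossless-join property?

Common attributes: Patient1 ∩ Patient2 = {PatID, Diag, PName}.
Closure of {PatID, Diag, PName}: Diag → PatID, Room applies, adding Room; PName → Room, DocID applies, adding DocID; PatID, Room → DName, Diag applies, adding DName. So (PatID, Diag, PName)⁺ = {PatID, Room, DName, Diag, DocID, PName}.
This closure contains every attribute of Patient1, so Patient1 ∩ Patient2 → Patient1. The join is lossless.

Yes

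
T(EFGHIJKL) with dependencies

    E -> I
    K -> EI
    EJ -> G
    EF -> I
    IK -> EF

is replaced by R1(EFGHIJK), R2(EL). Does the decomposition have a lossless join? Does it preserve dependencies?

lossy but dependency-preserving

Lossless test: (E)⁺ = {EI}, which is a superkey of neither fragment — lossy.
Dependency preservation: every FD's attributes lie within a single fragment, so each can be enforced locally — preserved.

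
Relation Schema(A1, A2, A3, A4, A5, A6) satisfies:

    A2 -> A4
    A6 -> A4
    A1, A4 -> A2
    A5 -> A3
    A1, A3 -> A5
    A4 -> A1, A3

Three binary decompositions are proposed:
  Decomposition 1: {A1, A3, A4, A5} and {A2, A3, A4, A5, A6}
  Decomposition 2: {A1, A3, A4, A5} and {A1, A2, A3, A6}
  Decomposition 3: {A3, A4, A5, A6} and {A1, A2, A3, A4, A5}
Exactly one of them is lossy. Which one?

Decomposition 1: common = {A3, A4, A5}, closure = {A1, A2, A3, A4, A5} → lossless.
Decomposition 2: common = {A1, A3}, closure = {A1, A3, A5} → lossy.
Decomposition 3: common = {A3, A4, A5}, closure = {A1, A2, A3, A4, A5} → lossless.

Decomposition 2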